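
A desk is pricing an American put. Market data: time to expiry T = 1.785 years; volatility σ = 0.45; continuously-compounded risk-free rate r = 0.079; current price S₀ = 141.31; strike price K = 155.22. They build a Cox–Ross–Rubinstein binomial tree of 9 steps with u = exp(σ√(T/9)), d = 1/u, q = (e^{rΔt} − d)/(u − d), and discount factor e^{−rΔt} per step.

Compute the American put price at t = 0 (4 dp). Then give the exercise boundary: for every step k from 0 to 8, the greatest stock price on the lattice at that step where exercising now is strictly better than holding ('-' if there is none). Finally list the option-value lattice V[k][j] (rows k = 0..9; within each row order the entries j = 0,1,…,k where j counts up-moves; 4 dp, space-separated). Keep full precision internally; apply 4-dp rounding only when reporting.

price = 33.1478
boundary = - - 94.6461 77.4582 94.6461 77.4582 94.6461 77.4582 94.6461
tree:
33.1478
45.4782 21.3431
60.5739 31.1842 11.7565
77.7618 44.2197 18.5799 5.0115
91.8283 60.5739 28.5710 8.7474 1.2724
103.3403 77.7618 42.4783 14.9721 2.5303 0.0000
112.7618 91.8283 60.5739 24.9551 5.0318 0.0000 0.0000
120.4722 103.3403 77.7618 40.0433 10.0064 0.0000 0.0000 0.0000
126.7825 112.7618 91.8283 60.5739 19.8991 0.0000 0.0000 0.0000 0.0000
131.9468 120.4722 103.3403 77.7618 39.5721 0.0000 0.0000 0.0000 0.0000 0.0000

Δt=0.19833, u=1.22190, d=0.81840, q=0.48920, disc=e^(-rΔt)=0.98445
k=9 terminal: V=max(K-S,0) → 131.9468 120.4722 103.3403 77.7618 39.5721 0.0000 0.0000 0.0000 0.0000 0.0000
k=8: j=0 S=28.4375 intr=126.7825 cont=124.3694 V=126.7825[EX]; j=1 S=42.4582 intr=112.7618 cont=110.3487 V=112.7618[EX]; j=2 S=63.3917 intr=91.8283 cont=89.4152 V=91.8283[EX]; j=3 S=94.6461 intr=60.5739 cont=58.1608 V=60.5739[EX]; j=4 S=141.3100 intr=13.9100 cont=19.8991 V=19.8991[hold]; j=5 S=210.9809 intr=0.0000 cont=0.0000 V=0.0000[hold]; j=6 S=315.0021 intr=0.0000 cont=0.0000 V=0.0000[hold]; j=7 S=470.3095 intr=0.0000 cont=0.0000 V=0.0000[hold]; j=8 S=702.1891 intr=0.0000 cont=0.0000 V=0.0000[hold]  S*(8)=94.6461
k=7: j=0 S=34.7478 intr=120.4722 cont=118.0592 V=120.4722[EX]; j=1 S=51.8797 intr=103.3403 cont=100.9273 V=103.3403[EX]; j=2 S=77.4582 intr=77.7618 cont=75.3487 V=77.7618[EX]; j=3 S=115.6479 intr=39.5721 cont=40.0433 V=40.0433[hold]; j=4 S=172.6665 intr=0.0000 cont=10.0064 V=10.0064[hold]; j=5 S=257.7973 intr=0.0000 cont=0.0000 V=0.0000[hold]; j=6 S=384.9007 intr=0.0000 cont=0.0000 V=0.0000[hold]; j=7 S=574.6706 intr=0.0000 cont=0.0000 V=0.0000[hold]  S*(7)=77.4582
k=6: j=0 S=42.4582 intr=112.7618 cont=110.3487 V=112.7618[EX]; j=1 S=63.3917 intr=91.8283 cont=89.4152 V=91.8283[EX]; j=2 S=94.6461 intr=60.5739 cont=58.3878 V=60.5739[EX]; j=3 S=141.3100 intr=13.9100 cont=24.9551 V=24.9551[hold]; j=4 S=210.9809 intr=0.0000 cont=5.0318 V=5.0318[hold]; j=5 S=315.0021 intr=0.0000 cont=0.0000 V=0.0000[hold]; j=6 S=470.3095 intr=0.0000 cont=0.0000 V=0.0000[hold]  S*(6)=94.6461
k=5: j=0 S=51.8797 intr=103.3403 cont=100.9273 V=103.3403[EX]; j=1 S=77.4582 intr=77.7618 cont=75.3487 V=77.7618[EX]; j=2 S=115.6479 intr=39.5721 cont=42.4783 V=42.4783[hold]; j=3 S=172.6665 intr=0.0000 cont=14.9721 V=14.9721[hold]; j=4 S=257.7973 intr=0.0000 cont=2.5303 V=2.5303[hold]; j=5 S=384.9007 intr=0.0000 cont=0.0000 V=0.0000[hold]  S*(5)=77.4582
k=4: j=0 S=63.3917 intr=91.8283 cont=89.4152 V=91.8283[EX]; j=1 S=94.6461 intr=60.5739 cont=59.5605 V=60.5739[EX]; j=2 S=141.3100 intr=13.9100 cont=28.5710 V=28.5710[hold]; j=3 S=210.9809 intr=0.0000 cont=8.7474 V=8.7474[hold]; j=4 S=315.0021 intr=0.0000 cont=1.2724 V=1.2724[hold]  S*(4)=94.6461
k=3: j=0 S=77.4582 intr=77.7618 cont=75.3487 V=77.7618[EX]; j=1 S=115.6479 intr=39.5721 cont=44.2197 V=44.2197[hold]; j=2 S=172.6665 intr=0.0000 cont=18.5799 V=18.5799[hold]; j=3 S=257.7973 intr=0.0000 cont=5.0115 V=5.0115[hold]  S*(3)=77.4582
k=2: j=0 S=94.6461 intr=60.5739 cont=60.3991 V=60.5739[EX]; j=1 S=141.3100 intr=13.9100 cont=31.1842 V=31.1842[hold]; j=2 S=210.9809 intr=0.0000 cont=11.7565 V=11.7565[hold]  S*(2)=94.6461
k=1: j=0 S=115.6479 intr=39.5721 cont=45.4782 V=45.4782[hold]; j=1 S=172.6665 intr=0.0000 cont=21.3431 V=21.3431[hold]  S*(1)=-
k=0: j=0 S=141.3100 intr=13.9100 cont=33.1478 V=33.1478[hold]  S*(0)=-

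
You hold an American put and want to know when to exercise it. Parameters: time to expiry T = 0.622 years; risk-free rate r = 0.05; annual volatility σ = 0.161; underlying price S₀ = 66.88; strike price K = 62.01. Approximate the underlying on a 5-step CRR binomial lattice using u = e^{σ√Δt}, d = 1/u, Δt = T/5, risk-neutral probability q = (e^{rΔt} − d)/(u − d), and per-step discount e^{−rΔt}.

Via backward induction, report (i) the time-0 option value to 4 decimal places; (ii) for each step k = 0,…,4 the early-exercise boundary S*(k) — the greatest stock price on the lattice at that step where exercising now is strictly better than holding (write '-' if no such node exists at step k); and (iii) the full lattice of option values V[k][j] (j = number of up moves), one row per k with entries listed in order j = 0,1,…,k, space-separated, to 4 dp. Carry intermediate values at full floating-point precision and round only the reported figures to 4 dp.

Δt=0.12440  u=1.05843  d=0.94480  q=0.54072  discount=0.99380
step 5 (expiry): payoffs max(K−S,0) = 11.6613 5.6058 0.0000 0.0000 0.0000 0.0000
step 4: (k=4,j=0): S=53.2905, (K−S)⁺=8.7195, hold=8.3350 ⇒ V=8.7195 exercise | (k=4,j=1): S=59.6998, (K−S)⁺=2.3102, hold=2.5587 ⇒ V=2.5587 continue | (k=4,j=2): S=66.8800, (K−S)⁺=0.0000, hold=0.0000 ⇒ V=0.0000 continue | (k=4,j=3): S=74.9237, (K−S)⁺=0.0000, hold=0.0000 ⇒ V=0.0000 continue | (k=4,j=4): S=83.9349, (K−S)⁺=0.0000, hold=0.0000 ⇒ V=0.0000 continue  boundary S*=53.2905
step 3: (k=3,j=0): S=56.4042, (K−S)⁺=5.6058, hold=5.3548 ⇒ V=5.6058 exercise | (k=3,j=1): S=63.1880, (K−S)⁺=0.0000, hold=1.1679 ⇒ V=1.1679 continue | (k=3,j=2): S=70.7877, (K−S)⁺=0.0000, hold=0.0000 ⇒ V=0.0000 continue | (k=3,j=3): S=79.3014, (K−S)⁺=0.0000, hold=0.0000 ⇒ V=0.0000 continue  boundary S*=56.4042
step 2: (k=2,j=0): S=59.6998, (K−S)⁺=2.3102, hold=3.1862 ⇒ V=3.1862 continue | (k=2,j=1): S=66.8800, (K−S)⁺=0.0000, hold=0.5331 ⇒ V=0.5331 continue | (k=2,j=2): S=74.9237, (K−S)⁺=0.0000, hold=0.0000 ⇒ V=0.0000 continue  boundary S*=-
step 1: (k=1,j=0): S=63.1880, (K−S)⁺=0.0000, hold=1.7408 ⇒ V=1.7408 continue | (k=1,j=1): S=70.7877, (K−S)⁺=0.0000, hold=0.2433 ⇒ V=0.2433 continue  boundary S*=-
step 0: (k=0,j=0): S=66.8800, (K−S)⁺=0.0000, hold=0.9253 ⇒ V=0.9253 continue  boundary S*=-

price = 0.9253
boundary = - - - 56.4042 53.2905
tree:
0.9253
1.7408 0.2433
3.1862 0.5331 0.0000
5.6058 1.1679 0.0000 0.0000
8.7195 2.5587 0.0000 0.0000 0.0000
11.6613 5.6058 0.0000 0.0000 0.0000 0.0000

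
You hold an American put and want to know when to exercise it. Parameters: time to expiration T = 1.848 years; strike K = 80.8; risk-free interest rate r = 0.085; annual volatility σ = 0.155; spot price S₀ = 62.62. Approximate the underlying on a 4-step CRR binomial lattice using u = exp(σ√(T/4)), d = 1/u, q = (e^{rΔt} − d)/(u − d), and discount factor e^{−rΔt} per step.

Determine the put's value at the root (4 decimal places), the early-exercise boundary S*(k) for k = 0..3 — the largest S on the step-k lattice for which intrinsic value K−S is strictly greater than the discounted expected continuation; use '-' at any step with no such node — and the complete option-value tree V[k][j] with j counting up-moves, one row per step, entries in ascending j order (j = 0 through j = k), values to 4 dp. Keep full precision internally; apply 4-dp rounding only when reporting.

Δt=0.46200, u=1.11110, d=0.90001, q=0.66341, disc=e^(-rΔt)=0.96149
k=4 terminal: V=max(K-S,0) → 39.7140 30.0772 18.1800 3.4923 0.0000
k=3: j=0 S=45.6508 intr=35.1492 cont=32.0377 V=35.1492[EX]; j=1 S=56.3583 intr=24.4417 cont=21.3301 V=24.4417[EX]; j=2 S=69.5774 intr=11.2226 cont=8.1111 V=11.2226[EX]; j=3 S=85.8969 intr=0.0000 cont=1.1302 V=1.1302[hold]  S*(3)=69.5774
k=2: j=0 S=50.7228 intr=30.0772 cont=26.9657 V=30.0772[EX]; j=1 S=62.6200 intr=18.1800 cont=15.0685 V=18.1800[EX]; j=2 S=77.3077 intr=3.4923 cont=4.3528 V=4.3528[hold]  S*(2)=62.6200
k=1: j=0 S=56.3583 intr=24.4417 cont=21.3301 V=24.4417[EX]; j=1 S=69.5774 intr=11.2226 cont=8.6600 V=11.2226[EX]  S*(1)=69.5774
k=0: j=0 S=62.6200 intr=18.1800 cont=15.0685 V=18.1800[EX]  S*(0)=62.6200

price = 18.1800
boundary = 62.6200 69.5774 62.6200 69.5774
tree:
18.1800
24.4417 11.2226
30.0772 18.1800 4.3528
35.1492 24.4417 11.2226 1.1302
39.7140 30.0772 18.1800 3.4923 0.0000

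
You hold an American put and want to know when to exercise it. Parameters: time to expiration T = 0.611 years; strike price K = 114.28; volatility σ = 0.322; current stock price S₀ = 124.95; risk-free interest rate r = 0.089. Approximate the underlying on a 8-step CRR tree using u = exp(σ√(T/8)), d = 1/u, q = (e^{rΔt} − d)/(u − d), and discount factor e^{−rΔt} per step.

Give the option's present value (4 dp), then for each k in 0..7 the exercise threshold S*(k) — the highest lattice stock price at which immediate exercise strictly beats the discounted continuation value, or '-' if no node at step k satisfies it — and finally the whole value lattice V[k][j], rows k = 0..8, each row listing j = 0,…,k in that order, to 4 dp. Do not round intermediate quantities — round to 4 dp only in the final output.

params: Δt=0.07637 u=1.09307 d=0.91486 q=0.51604 e^(-rΔt)=0.99323
t_8 payoffs: 52.9659 41.0221 26.7517 9.7015 0.0000 0.0000 0.0000 0.0000 0.0000
t_7: node(7,0) S=67.0204 payoff=47.2596 vs cont=46.4854 → 47.2596 [stop]  node(7,1) S=80.0758 payoff=34.2042 vs cont=33.4300 → 34.2042 [stop]  node(7,2) S=95.6743 payoff=18.6057 vs cont=17.8315 → 18.6057 [stop]  node(7,3) S=114.3113 payoff=0.0000 vs cont=4.6633 → 4.6633 [wait]  node(7,4) S=136.5788 payoff=0.0000 vs cont=0.0000 → 0.0000 [wait]  node(7,5) S=163.1839 payoff=0.0000 vs cont=0.0000 → 0.0000 [wait]  node(7,6) S=194.9716 payoff=0.0000 vs cont=0.0000 → 0.0000 [wait]  node(7,7) S=232.9514 payoff=0.0000 vs cont=0.0000 → 0.0000 [wait]  ⇒ S*(7)=95.6743
t_6: node(6,0) S=73.2579 payoff=41.0221 vs cont=40.2480 → 41.0221 [stop]  node(6,1) S=87.5283 payoff=26.7517 vs cont=25.9776 → 26.7517 [stop]  node(6,2) S=104.5785 payoff=9.7015 vs cont=11.3336 → 11.3336 [wait]  node(6,3) S=124.9500 payoff=0.0000 vs cont=2.2416 → 2.2416 [wait]  node(6,4) S=149.2898 payoff=0.0000 vs cont=0.0000 → 0.0000 [wait]  node(6,5) S=178.3710 payoff=0.0000 vs cont=0.0000 → 0.0000 [wait]  node(6,6) S=213.1171 payoff=0.0000 vs cont=0.0000 → 0.0000 [wait]  ⇒ S*(6)=87.5283
t_5: node(5,0) S=80.0758 payoff=34.2042 vs cont=33.4300 → 34.2042 [stop]  node(5,1) S=95.6743 payoff=18.6057 vs cont=18.6680 → 18.6680 [wait]  node(5,2) S=114.3113 payoff=0.0000 vs cont=6.5968 → 6.5968 [wait]  node(5,3) S=136.5788 payoff=0.0000 vs cont=1.0775 → 1.0775 [wait]  node(5,4) S=163.1839 payoff=0.0000 vs cont=0.0000 → 0.0000 [wait]  node(5,5) S=194.9716 payoff=0.0000 vs cont=0.0000 → 0.0000 [wait]  ⇒ S*(5)=80.0758
t_4: node(4,0) S=87.5283 payoff=26.7517 vs cont=26.0095 → 26.7517 [stop]  node(4,1) S=104.5785 payoff=9.7015 vs cont=12.3545 → 12.3545 [wait]  node(4,2) S=124.9500 payoff=0.0000 vs cont=3.7232 → 3.7232 [wait]  node(4,3) S=149.2898 payoff=0.0000 vs cont=0.5179 → 0.5179 [wait]  node(4,4) S=178.3710 payoff=0.0000 vs cont=0.0000 → 0.0000 [wait]  ⇒ S*(4)=87.5283
t_3: node(3,0) S=95.6743 payoff=18.6057 vs cont=19.1913 → 19.1913 [wait]  node(3,1) S=114.3113 payoff=0.0000 vs cont=7.8469 → 7.8469 [wait]  node(3,2) S=136.5788 payoff=0.0000 vs cont=2.0551 → 2.0551 [wait]  node(3,3) S=163.1839 payoff=0.0000 vs cont=0.2490 → 0.2490 [wait]  ⇒ S*(3)=-
t_2: node(2,0) S=104.5785 payoff=9.7015 vs cont=13.2468 → 13.2468 [wait]  node(2,1) S=124.9500 payoff=0.0000 vs cont=4.8252 → 4.8252 [wait]  node(2,2) S=149.2898 payoff=0.0000 vs cont=1.1155 → 1.1155 [wait]  ⇒ S*(2)=-
t_1: node(1,0) S=114.3113 payoff=0.0000 vs cont=8.8406 → 8.8406 [wait]  node(1,1) S=136.5788 payoff=0.0000 vs cont=2.8911 → 2.8911 [wait]  ⇒ S*(1)=-
t_0: node(0,0) S=124.9500 payoff=0.0000 vs cont=5.7313 → 5.7313 [wait]  ⇒ S*(0)=-

price = 5.7313
boundary = - - - - 87.5283 80.0758 87.5283 95.6743
tree:
5.7313
8.8406 2.8911
13.2468 4.8252 1.1155
19.1913 7.8469 2.0551 0.2490
26.7517 12.3545 3.7232 0.5179 0.0000
34.2042 18.6680 6.5968 1.0775 0.0000 0.0000
41.0221 26.7517 11.3336 2.2416 0.0000 0.0000 0.0000
47.2596 34.2042 18.6057 4.6633 0.0000 0.0000 0.0000 0.0000
52.9659 41.0221 26.7517 9.7015 0.0000 0.0000 0.0000 0.0000 0.0000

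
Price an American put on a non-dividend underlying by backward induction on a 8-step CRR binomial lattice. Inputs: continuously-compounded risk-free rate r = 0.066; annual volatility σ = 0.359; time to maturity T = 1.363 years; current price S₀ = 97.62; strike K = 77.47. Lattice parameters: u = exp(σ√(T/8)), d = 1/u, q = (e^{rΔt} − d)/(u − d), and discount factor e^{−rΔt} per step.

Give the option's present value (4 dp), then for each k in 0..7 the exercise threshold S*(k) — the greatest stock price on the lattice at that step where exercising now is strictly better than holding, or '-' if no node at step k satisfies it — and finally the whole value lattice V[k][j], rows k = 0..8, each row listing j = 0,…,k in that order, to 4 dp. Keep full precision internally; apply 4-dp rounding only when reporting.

Δt=0.17037, u=1.15972, d=0.86227, q=0.50104, disc=e^(-rΔt)=0.98882
k=8 terminal: V=max(K-S,0) → 47.6368 37.3455 23.5041 4.8880 0.0000 0.0000 0.0000 0.0000 0.0000
k=7: j=0 S=34.5983 intr=42.8717 cont=42.0055 V=42.8717[EX]; j=1 S=46.5333 intr=30.9367 cont=30.0704 V=30.9367[EX]; j=2 S=62.5855 intr=14.8845 cont=14.0182 V=14.8845[EX]; j=3 S=84.1751 intr=0.0000 cont=2.4116 V=2.4116[hold]; j=4 S=113.2123 intr=0.0000 cont=0.0000 V=0.0000[hold]; j=5 S=152.2662 intr=0.0000 cont=0.0000 V=0.0000[hold]; j=6 S=204.7922 intr=0.0000 cont=0.0000 V=0.0000[hold]; j=7 S=275.4376 intr=0.0000 cont=0.0000 V=0.0000[hold]  S*(7)=62.5855
k=6: j=0 S=40.1245 intr=37.3455 cont=36.4793 V=37.3455[EX]; j=1 S=53.9659 intr=23.5041 cont=22.6379 V=23.5041[EX]; j=2 S=72.5820 intr=4.8880 cont=8.5385 V=8.5385[hold]; j=3 S=97.6200 intr=0.0000 cont=1.1899 V=1.1899[hold]; j=4 S=131.2951 intr=0.0000 cont=0.0000 V=0.0000[hold]; j=5 S=176.5869 intr=0.0000 cont=0.0000 V=0.0000[hold]; j=6 S=237.5025 intr=0.0000 cont=0.0000 V=0.0000[hold]  S*(6)=53.9659
k=5: j=0 S=46.5333 intr=30.9367 cont=30.0704 V=30.9367[EX]; j=1 S=62.5855 intr=14.8845 cont=15.8268 V=15.8268[hold]; j=2 S=84.1751 intr=0.0000 cont=4.8023 V=4.8023[hold]; j=3 S=113.2123 intr=0.0000 cont=0.5871 V=0.5871[hold]; j=4 S=152.2662 intr=0.0000 cont=0.0000 V=0.0000[hold]; j=5 S=204.7922 intr=0.0000 cont=0.0000 V=0.0000[hold]  S*(5)=46.5333
k=4: j=0 S=53.9659 intr=23.5041 cont=23.1048 V=23.5041[EX]; j=1 S=72.5820 intr=4.8880 cont=10.1879 V=10.1879[hold]; j=2 S=97.6200 intr=0.0000 cont=2.6602 V=2.6602[hold]; j=3 S=131.2951 intr=0.0000 cont=0.2896 V=0.2896[hold]; j=4 S=176.5869 intr=0.0000 cont=0.0000 V=0.0000[hold]  S*(4)=53.9659
k=3: j=0 S=62.5855 intr=14.8845 cont=16.6440 V=16.6440[hold]; j=1 S=84.1751 intr=0.0000 cont=6.3445 V=6.3445[hold]; j=2 S=113.2123 intr=0.0000 cont=1.4560 V=1.4560[hold]; j=3 S=152.2662 intr=0.0000 cont=0.1429 V=0.1429[hold]  S*(3)=-
k=2: j=0 S=72.5820 intr=4.8880 cont=11.3551 V=11.3551[hold]; j=1 S=97.6200 intr=0.0000 cont=3.8516 V=3.8516[hold]; j=2 S=131.2951 intr=0.0000 cont=0.7892 V=0.7892[hold]  S*(2)=-
k=1: j=0 S=84.1751 intr=0.0000 cont=7.5106 V=7.5106[hold]; j=1 S=113.2123 intr=0.0000 cont=2.2913 V=2.2913[hold]  S*(1)=-
k=0: j=0 S=97.6200 intr=0.0000 cont=4.8408 V=4.8408[hold]  S*(0)=-

price = 4.8408
boundary = - - - - 53.9659 46.5333 53.9659 62.5855
tree:
4.8408
7.5106 2.2913
11.3551 3.8516 0.7892
16.6440 6.3445 1.4560 0.1429
23.5041 10.1879 2.6602 0.2896 0.0000
30.9367 15.8268 4.8023 0.5871 0.0000 0.0000
37.3455 23.5041 8.5385 1.1899 0.0000 0.0000 0.0000
42.8717 30.9367 14.8845 2.4116 0.0000 0.0000 0.0000 0.0000
47.6368 37.3455 23.5041 4.8880 0.0000 0.0000 0.0000 0.0000 0.0000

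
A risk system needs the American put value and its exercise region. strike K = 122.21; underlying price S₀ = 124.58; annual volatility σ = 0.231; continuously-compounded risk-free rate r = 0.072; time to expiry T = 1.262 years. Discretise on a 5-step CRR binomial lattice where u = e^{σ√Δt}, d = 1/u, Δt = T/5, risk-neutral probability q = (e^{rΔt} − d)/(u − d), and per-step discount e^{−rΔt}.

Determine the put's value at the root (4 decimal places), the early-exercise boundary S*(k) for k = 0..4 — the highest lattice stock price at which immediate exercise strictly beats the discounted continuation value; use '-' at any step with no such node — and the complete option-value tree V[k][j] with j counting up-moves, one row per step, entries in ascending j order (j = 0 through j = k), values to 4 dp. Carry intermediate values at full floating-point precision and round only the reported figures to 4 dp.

Δt=0.25240  u=1.12306  d=0.89043  q=0.54985  discount=0.98199
step 5 (expiry): payoffs max(K−S,0) = 52.4764 34.2582 11.2805 0.0000 0.0000 0.0000
step 4: (k=4,j=0): S=78.3147, (K−S)⁺=43.8953, hold=41.6944 ⇒ V=43.8953 exercise | (k=4,j=1): S=98.7747, (K−S)⁺=23.4353, hold=21.2344 ⇒ V=23.4353 exercise | (k=4,j=2): S=124.5800, (K−S)⁺=0.0000, hold=4.9864 ⇒ V=4.9864 continue | (k=4,j=3): S=157.1270, (K−S)⁺=0.0000, hold=0.0000 ⇒ V=0.0000 continue | (k=4,j=4): S=198.1770, (K−S)⁺=0.0000, hold=0.0000 ⇒ V=0.0000 continue  boundary S*=98.7747
step 3: (k=3,j=0): S=87.9518, (K−S)⁺=34.2582, hold=32.0574 ⇒ V=34.2582 exercise | (k=3,j=1): S=110.9295, (K−S)⁺=11.2805, hold=13.0518 ⇒ V=13.0518 continue | (k=3,j=2): S=139.9103, (K−S)⁺=0.0000, hold=2.2042 ⇒ V=2.2042 continue | (k=3,j=3): S=176.4623, (K−S)⁺=0.0000, hold=0.0000 ⇒ V=0.0000 continue  boundary S*=87.9518
step 2: (k=2,j=0): S=98.7747, (K−S)⁺=23.4353, hold=22.1908 ⇒ V=23.4353 exercise | (k=2,j=1): S=124.5800, (K−S)⁺=0.0000, hold=6.9596 ⇒ V=6.9596 continue | (k=2,j=2): S=157.1270, (K−S)⁺=0.0000, hold=0.9743 ⇒ V=0.9743 continue  boundary S*=98.7747
step 1: (k=1,j=0): S=110.9295, (K−S)⁺=11.2805, hold=14.1172 ⇒ V=14.1172 continue | (k=1,j=1): S=139.9103, (K−S)⁺=0.0000, hold=3.6025 ⇒ V=3.6025 continue  boundary S*=-
step 0: (k=0,j=0): S=124.5800, (K−S)⁺=0.0000, hold=8.1855 ⇒ V=8.1855 continue  boundary S*=-

price = 8.1855
boundary = - - 98.7747 87.9518 98.7747
tree:
8.1855
14.1172 3.6025
23.4353 6.9596 0.9743
34.2582 13.0518 2.2042 0.0000
43.8953 23.4353 4.9864 0.0000 0.0000
52.4764 34.2582 11.2805 0.0000 0.0000 0.0000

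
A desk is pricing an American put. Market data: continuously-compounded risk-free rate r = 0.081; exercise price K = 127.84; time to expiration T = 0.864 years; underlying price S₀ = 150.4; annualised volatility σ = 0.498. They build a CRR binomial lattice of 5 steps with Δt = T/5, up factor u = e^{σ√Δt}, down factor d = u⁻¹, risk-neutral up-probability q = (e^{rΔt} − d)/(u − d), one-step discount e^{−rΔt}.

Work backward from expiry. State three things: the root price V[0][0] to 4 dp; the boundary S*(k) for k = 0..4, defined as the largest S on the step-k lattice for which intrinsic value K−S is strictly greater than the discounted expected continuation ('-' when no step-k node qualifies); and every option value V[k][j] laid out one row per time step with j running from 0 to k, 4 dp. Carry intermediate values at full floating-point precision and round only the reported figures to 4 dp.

price = 12.6604
boundary = - - - 80.8224 99.4116
tree:
12.6604
20.2887 4.8401
31.5503 8.7902 0.7405
47.0176 15.8655 1.4503 0.0000
62.1308 28.4284 2.8406 0.0000 0.0000
74.4179 47.0176 5.5636 0.0000 0.0000 0.0000

params: Δt=0.17280 u=1.23000 d=0.81301 q=0.48223 e^(-rΔt)=0.98610
t_5 payoffs: 74.4179 47.0176 5.5636 0.0000 0.0000 0.0000
t_4: node(4,0) S=65.7092 payoff=62.1308 vs cont=60.3539 → 62.1308 [stop]  node(4,1) S=99.4116 payoff=28.4284 vs cont=26.6515 → 28.4284 [stop]  node(4,2) S=150.4000 payoff=0.0000 vs cont=2.8406 → 2.8406 [wait]  node(4,3) S=227.5404 payoff=0.0000 vs cont=0.0000 → 0.0000 [wait]  node(4,4) S=344.2463 payoff=0.0000 vs cont=0.0000 → 0.0000 [wait]  ⇒ S*(4)=99.4116
t_3: node(3,0) S=80.8224 payoff=47.0176 vs cont=45.2407 → 47.0176 [stop]  node(3,1) S=122.2764 payoff=5.5636 vs cont=15.8655 → 15.8655 [wait]  node(3,2) S=184.9921 payoff=0.0000 vs cont=1.4503 → 1.4503 [wait]  node(3,3) S=279.8749 payoff=0.0000 vs cont=0.0000 → 0.0000 [wait]  ⇒ S*(3)=80.8224
t_2: node(2,0) S=99.4116 payoff=28.4284 vs cont=31.5503 → 31.5503 [wait]  node(2,1) S=150.4000 payoff=0.0000 vs cont=8.7902 → 8.7902 [wait]  node(2,2) S=227.5404 payoff=0.0000 vs cont=0.7405 → 0.7405 [wait]  ⇒ S*(2)=-
t_1: node(1,0) S=122.2764 payoff=5.5636 vs cont=20.2887 → 20.2887 [wait]  node(1,1) S=184.9921 payoff=0.0000 vs cont=4.8401 → 4.8401 [wait]  ⇒ S*(1)=-
t_0: node(0,0) S=150.4000 payoff=0.0000 vs cont=12.6604 → 12.6604 [wait]  ⇒ S*(0)=-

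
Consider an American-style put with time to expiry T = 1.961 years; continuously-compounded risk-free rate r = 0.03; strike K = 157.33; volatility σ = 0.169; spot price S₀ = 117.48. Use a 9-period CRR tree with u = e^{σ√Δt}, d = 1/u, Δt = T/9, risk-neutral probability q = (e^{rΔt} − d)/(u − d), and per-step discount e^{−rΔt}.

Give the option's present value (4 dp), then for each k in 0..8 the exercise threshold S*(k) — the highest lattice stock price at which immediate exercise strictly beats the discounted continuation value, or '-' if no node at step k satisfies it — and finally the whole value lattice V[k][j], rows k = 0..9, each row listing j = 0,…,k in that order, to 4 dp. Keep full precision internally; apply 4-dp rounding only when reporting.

price = 39.8500
boundary = 117.4800 127.1230 117.4800 127.1230 117.4800 127.1230 117.4800 127.1230 137.5575
tree:
39.8500
48.7615 30.2070
56.9970 39.8500 21.6937
64.6078 48.7615 30.2070 14.1648
71.6413 56.9970 39.8500 21.0836 8.0024
78.1413 64.6078 48.7615 30.2070 12.9878 3.5344
84.1482 71.6413 56.9970 39.8500 20.3031 6.4473 0.9094
89.6994 78.1413 64.6078 48.7615 30.2070 11.4823 1.9142 0.0000
94.8295 84.1482 71.6413 56.9970 39.8500 19.7725 4.0294 0.0000 0.0000
99.5705 89.6994 78.1413 64.6078 48.7615 30.2070 8.4816 0.0000 0.0000 0.0000

Δt=0.21789  u=1.08208  d=0.92414  q=0.52181  discount=0.99348
step 9 (expiry): payoffs max(K−S,0) = 99.5705 89.6994 78.1413 64.6078 48.7615 30.2070 8.4816 0.0000 0.0000 0.0000
step 8: (k=8,j=0): S=62.5005, (K−S)⁺=94.8295, hold=93.8045 ⇒ V=94.8295 exercise | (k=8,j=1): S=73.1818, (K−S)⁺=84.1482, hold=83.1231 ⇒ V=84.1482 exercise | (k=8,j=2): S=85.6887, (K−S)⁺=71.6413, hold=70.6162 ⇒ V=71.6413 exercise | (k=8,j=3): S=100.3330, (K−S)⁺=56.9970, hold=55.9720 ⇒ V=56.9970 exercise | (k=8,j=4): S=117.4800, (K−S)⁺=39.8500, hold=38.8249 ⇒ V=39.8500 exercise | (k=8,j=5): S=137.5575, (K−S)⁺=19.7725, hold=18.7475 ⇒ V=19.7725 exercise | (k=8,j=6): S=161.0662, (K−S)⁺=0.0000, hold=4.0294 ⇒ V=4.0294 continue | (k=8,j=7): S=188.5925, (K−S)⁺=0.0000, hold=0.0000 ⇒ V=0.0000 continue | (k=8,j=8): S=220.8232, (K−S)⁺=0.0000, hold=0.0000 ⇒ V=0.0000 continue  boundary S*=137.5575
step 7: (k=7,j=0): S=67.6306, (K−S)⁺=89.6994, hold=88.6743 ⇒ V=89.6994 exercise | (k=7,j=1): S=79.1887, (K−S)⁺=78.1413, hold=77.1162 ⇒ V=78.1413 exercise | (k=7,j=2): S=92.7222, (K−S)⁺=64.6078, hold=63.5828 ⇒ V=64.6078 exercise | (k=7,j=3): S=108.5685, (K−S)⁺=48.7615, hold=47.7364 ⇒ V=48.7615 exercise | (k=7,j=4): S=127.1230, (K−S)⁺=30.2070, hold=29.1820 ⇒ V=30.2070 exercise | (k=7,j=5): S=148.8484, (K−S)⁺=8.4816, hold=11.4823 ⇒ V=11.4823 continue | (k=7,j=6): S=174.2868, (K−S)⁺=0.0000, hold=1.9142 ⇒ V=1.9142 continue | (k=7,j=7): S=204.0726, (K−S)⁺=0.0000, hold=0.0000 ⇒ V=0.0000 continue  boundary S*=127.1230
step 6: (k=6,j=0): S=73.1818, (K−S)⁺=84.1482, hold=83.1231 ⇒ V=84.1482 exercise | (k=6,j=1): S=85.6887, (K−S)⁺=71.6413, hold=70.6162 ⇒ V=71.6413 exercise | (k=6,j=2): S=100.3330, (K−S)⁺=56.9970, hold=55.9720 ⇒ V=56.9970 exercise | (k=6,j=3): S=117.4800, (K−S)⁺=39.8500, hold=38.8249 ⇒ V=39.8500 exercise | (k=6,j=4): S=137.5575, (K−S)⁺=19.7725, hold=20.3031 ⇒ V=20.3031 continue | (k=6,j=5): S=161.0662, (K−S)⁺=0.0000, hold=6.4473 ⇒ V=6.4473 continue | (k=6,j=6): S=188.5925, (K−S)⁺=0.0000, hold=0.9094 ⇒ V=0.9094 continue  boundary S*=117.4800
step 5: (k=5,j=0): S=79.1887, (K−S)⁺=78.1413, hold=77.1162 ⇒ V=78.1413 exercise | (k=5,j=1): S=92.7222, (K−S)⁺=64.6078, hold=63.5828 ⇒ V=64.6078 exercise | (k=5,j=2): S=108.5685, (K−S)⁺=48.7615, hold=47.7364 ⇒ V=48.7615 exercise | (k=5,j=3): S=127.1230, (K−S)⁺=30.2070, hold=29.4570 ⇒ V=30.2070 exercise | (k=5,j=4): S=148.8484, (K−S)⁺=8.4816, hold=12.9878 ⇒ V=12.9878 continue | (k=5,j=5): S=174.2868, (K−S)⁺=0.0000, hold=3.5344 ⇒ V=3.5344 continue  boundary S*=127.1230
step 4: (k=4,j=0): S=85.6887, (K−S)⁺=71.6413, hold=70.6162 ⇒ V=71.6413 exercise | (k=4,j=1): S=100.3330, (K−S)⁺=56.9970, hold=55.9720 ⇒ V=56.9970 exercise | (k=4,j=2): S=117.4800, (K−S)⁺=39.8500, hold=38.8249 ⇒ V=39.8500 exercise | (k=4,j=3): S=137.5575, (K−S)⁺=19.7725, hold=21.0836 ⇒ V=21.0836 continue | (k=4,j=4): S=161.0662, (K−S)⁺=0.0000, hold=8.0024 ⇒ V=8.0024 continue  boundary S*=117.4800
step 3: (k=3,j=0): S=92.7222, (K−S)⁺=64.6078, hold=63.5828 ⇒ V=64.6078 exercise | (k=3,j=1): S=108.5685, (K−S)⁺=48.7615, hold=47.7364 ⇒ V=48.7615 exercise | (k=3,j=2): S=127.1230, (K−S)⁺=30.2070, hold=29.8616 ⇒ V=30.2070 exercise | (k=3,j=3): S=148.8484, (K−S)⁺=8.4816, hold=14.1648 ⇒ V=14.1648 continue  boundary S*=127.1230
step 2: (k=2,j=0): S=100.3330, (K−S)⁺=56.9970, hold=55.9720 ⇒ V=56.9970 exercise | (k=2,j=1): S=117.4800, (K−S)⁺=39.8500, hold=38.8249 ⇒ V=39.8500 exercise | (k=2,j=2): S=137.5575, (K−S)⁺=19.7725, hold=21.6937 ⇒ V=21.6937 continue  boundary S*=117.4800
step 1: (k=1,j=0): S=108.5685, (K−S)⁺=48.7615, hold=47.7364 ⇒ V=48.7615 exercise | (k=1,j=1): S=127.1230, (K−S)⁺=30.2070, hold=30.1779 ⇒ V=30.2070 exercise  boundary S*=127.1230
step 0: (k=0,j=0): S=117.4800, (K−S)⁺=39.8500, hold=38.8249 ⇒ V=39.8500 exercise  boundary S*=117.4800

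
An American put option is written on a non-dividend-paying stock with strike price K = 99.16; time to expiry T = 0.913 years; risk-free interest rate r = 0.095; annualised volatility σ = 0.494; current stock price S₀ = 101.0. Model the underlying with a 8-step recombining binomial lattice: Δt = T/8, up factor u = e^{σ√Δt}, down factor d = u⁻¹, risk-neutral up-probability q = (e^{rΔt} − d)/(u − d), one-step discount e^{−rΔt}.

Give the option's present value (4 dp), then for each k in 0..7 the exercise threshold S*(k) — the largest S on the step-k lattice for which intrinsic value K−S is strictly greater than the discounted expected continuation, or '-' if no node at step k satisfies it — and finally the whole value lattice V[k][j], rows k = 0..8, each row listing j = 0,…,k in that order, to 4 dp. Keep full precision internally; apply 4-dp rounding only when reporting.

Δt=0.11413  u=1.18162  d=0.84630  q=0.49088  discount=0.98922
step 8 (expiry): payoffs max(K−S,0) = 72.5832 62.0528 47.3501 26.8219 0.0000 0.0000 0.0000 0.0000 0.0000
step 7: (k=7,j=0): S=31.4037, (K−S)⁺=67.7563, hold=66.6870 ⇒ V=67.7563 exercise | (k=7,j=1): S=43.8465, (K−S)⁺=55.3135, hold=54.2442 ⇒ V=55.3135 exercise | (k=7,j=2): S=61.2195, (K−S)⁺=37.9405, hold=36.8712 ⇒ V=37.9405 exercise | (k=7,j=3): S=85.4760, (K−S)⁺=13.6840, hold=13.5082 ⇒ V=13.6840 exercise | (k=7,j=4): S=119.3435, (K−S)⁺=0.0000, hold=0.0000 ⇒ V=0.0000 continue | (k=7,j=5): S=166.6300, (K−S)⁺=0.0000, hold=0.0000 ⇒ V=0.0000 continue | (k=7,j=6): S=232.6524, (K−S)⁺=0.0000, hold=0.0000 ⇒ V=0.0000 continue | (k=7,j=7): S=324.8344, (K−S)⁺=0.0000, hold=0.0000 ⇒ V=0.0000 continue  boundary S*=85.4760
step 6: (k=6,j=0): S=37.1072, (K−S)⁺=62.0528, hold=60.9835 ⇒ V=62.0528 exercise | (k=6,j=1): S=51.8099, (K−S)⁺=47.3501, hold=46.2809 ⇒ V=47.3501 exercise | (k=6,j=2): S=72.3381, (K−S)⁺=26.8219, hold=25.7527 ⇒ V=26.8219 exercise | (k=6,j=3): S=101.0000, (K−S)⁺=0.0000, hold=6.8916 ⇒ V=6.8916 continue | (k=6,j=4): S=141.0184, (K−S)⁺=0.0000, hold=0.0000 ⇒ V=0.0000 continue | (k=6,j=5): S=196.8930, (K−S)⁺=0.0000, hold=0.0000 ⇒ V=0.0000 continue | (k=6,j=6): S=274.9064, (K−S)⁺=0.0000, hold=0.0000 ⇒ V=0.0000 continue  boundary S*=72.3381
step 5: (k=5,j=0): S=43.8465, (K−S)⁺=55.3135, hold=54.2442 ⇒ V=55.3135 exercise | (k=5,j=1): S=61.2195, (K−S)⁺=37.9405, hold=36.8712 ⇒ V=37.9405 exercise | (k=5,j=2): S=85.4760, (K−S)⁺=13.6840, hold=16.8547 ⇒ V=16.8547 continue | (k=5,j=3): S=119.3435, (K−S)⁺=0.0000, hold=3.4708 ⇒ V=3.4708 continue | (k=5,j=4): S=166.6300, (K−S)⁺=0.0000, hold=0.0000 ⇒ V=0.0000 continue | (k=5,j=5): S=232.6524, (K−S)⁺=0.0000, hold=0.0000 ⇒ V=0.0000 continue  boundary S*=61.2195
step 4: (k=4,j=0): S=51.8099, (K−S)⁺=47.3501, hold=46.2809 ⇒ V=47.3501 exercise | (k=4,j=1): S=72.3381, (K−S)⁺=26.8219, hold=27.2923 ⇒ V=27.2923 continue | (k=4,j=2): S=101.0000, (K−S)⁺=0.0000, hold=10.1739 ⇒ V=10.1739 continue | (k=4,j=3): S=141.0184, (K−S)⁺=0.0000, hold=1.7480 ⇒ V=1.7480 continue | (k=4,j=4): S=196.8930, (K−S)⁺=0.0000, hold=0.0000 ⇒ V=0.0000 continue  boundary S*=51.8099
step 3: (k=3,j=0): S=61.2195, (K−S)⁺=37.9405, hold=37.0997 ⇒ V=37.9405 exercise | (k=3,j=1): S=85.4760, (K−S)⁺=13.6840, hold=18.6855 ⇒ V=18.6855 continue | (k=3,j=2): S=119.3435, (K−S)⁺=0.0000, hold=5.9726 ⇒ V=5.9726 continue | (k=3,j=3): S=166.6300, (K−S)⁺=0.0000, hold=0.8803 ⇒ V=0.8803 continue  boundary S*=61.2195
step 2: (k=2,j=0): S=72.3381, (K−S)⁺=26.8219, hold=28.1813 ⇒ V=28.1813 continue | (k=2,j=1): S=101.0000, (K−S)⁺=0.0000, hold=12.3107 ⇒ V=12.3107 continue | (k=2,j=2): S=141.0184, (K−S)⁺=0.0000, hold=3.4355 ⇒ V=3.4355 continue  boundary S*=-
step 1: (k=1,j=0): S=85.4760, (K−S)⁺=13.6840, hold=20.1708 ⇒ V=20.1708 continue | (k=1,j=1): S=119.3435, (K−S)⁺=0.0000, hold=7.8682 ⇒ V=7.8682 continue  boundary S*=-
step 0: (k=0,j=0): S=101.0000, (K−S)⁺=0.0000, hold=13.9793 ⇒ V=13.9793 continue  boundary S*=-

price = 13.9793
boundary = - - - 61.2195 51.8099 61.2195 72.3381 85.4760
tree:
13.9793
20.1708 7.8682
28.1813 12.3107 3.4355
37.9405 18.6855 5.9726 0.8803
47.3501 27.2923 10.1739 1.7480 0.0000
55.3135 37.9405 16.8547 3.4708 0.0000 0.0000
62.0528 47.3501 26.8219 6.8916 0.0000 0.0000 0.0000
67.7563 55.3135 37.9405 13.6840 0.0000 0.0000 0.0000 0.0000
72.5832 62.0528 47.3501 26.8219 0.0000 0.0000 0.0000 0.0000 0.0000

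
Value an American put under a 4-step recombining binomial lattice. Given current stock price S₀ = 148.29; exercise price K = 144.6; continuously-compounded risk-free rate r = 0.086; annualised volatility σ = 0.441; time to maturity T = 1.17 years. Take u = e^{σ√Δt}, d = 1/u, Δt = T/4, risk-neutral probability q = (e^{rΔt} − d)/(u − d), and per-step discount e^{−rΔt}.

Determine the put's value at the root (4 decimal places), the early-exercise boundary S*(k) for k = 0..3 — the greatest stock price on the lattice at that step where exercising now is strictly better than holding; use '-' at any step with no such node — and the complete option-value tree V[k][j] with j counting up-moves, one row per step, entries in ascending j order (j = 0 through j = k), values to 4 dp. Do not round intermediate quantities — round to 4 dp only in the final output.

price = 19.3424
boundary = - - 92.0338 116.8233
tree:
19.3424
32.5630 6.7748
52.5662 13.7179 0.0000
72.0955 27.7767 0.0000 0.0000
87.4808 52.5662 0.0000 0.0000 0.0000

params: Δt=0.29250 u=1.26935 d=0.78780 q=0.49355 e^(-rΔt)=0.97516
t_4 payoffs: 87.4808 52.5662 0.0000 0.0000 0.0000
t_3: node(3,0) S=72.5045 payoff=72.0955 vs cont=68.5035 → 72.0955 [stop]  node(3,1) S=116.8233 payoff=27.7767 vs cont=25.9606 → 27.7767 [stop]  node(3,2) S=188.2323 payoff=0.0000 vs cont=0.0000 → 0.0000 [wait]  node(3,3) S=303.2906 payoff=0.0000 vs cont=0.0000 → 0.0000 [wait]  ⇒ S*(3)=116.8233
t_2: node(2,0) S=92.0338 payoff=52.5662 vs cont=48.9742 → 52.5662 [stop]  node(2,1) S=148.2900 payoff=0.0000 vs cont=13.7179 → 13.7179 [wait]  node(2,2) S=238.9333 payoff=0.0000 vs cont=0.0000 → 0.0000 [wait]  ⇒ S*(2)=92.0338
t_1: node(1,0) S=116.8233 payoff=27.7767 vs cont=32.5630 → 32.5630 [wait]  node(1,1) S=188.2323 payoff=0.0000 vs cont=6.7748 → 6.7748 [wait]  ⇒ S*(1)=-
t_0: node(0,0) S=148.2900 payoff=0.0000 vs cont=19.3424 → 19.3424 [wait]  ⇒ S*(0)=-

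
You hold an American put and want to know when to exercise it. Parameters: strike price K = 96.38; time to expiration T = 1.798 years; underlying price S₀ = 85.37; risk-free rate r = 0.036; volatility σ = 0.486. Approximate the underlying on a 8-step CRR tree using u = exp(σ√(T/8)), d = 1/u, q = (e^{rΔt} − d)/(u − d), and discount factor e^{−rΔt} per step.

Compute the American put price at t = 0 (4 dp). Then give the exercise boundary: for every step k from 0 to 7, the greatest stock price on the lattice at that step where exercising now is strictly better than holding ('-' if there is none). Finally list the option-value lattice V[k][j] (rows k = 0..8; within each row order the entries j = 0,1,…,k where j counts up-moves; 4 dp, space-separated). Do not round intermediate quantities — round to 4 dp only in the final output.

price = 26.4115
boundary = - - - 42.7679 33.9669 42.7679 53.8494 67.8021
tree:
26.4115
34.4777 17.4137
43.6955 24.2710 9.6753
53.6121 32.8319 14.6549 4.0036
62.4131 42.8546 21.6517 6.7043 0.9055
69.4030 53.6121 30.9894 11.0780 1.6909 0.0000
74.9545 62.4131 42.5306 17.9952 3.1575 0.0000 0.0000
79.3635 69.4030 53.6121 28.5779 5.8961 0.0000 0.0000 0.0000
82.8653 74.9545 62.4131 42.5306 11.0100 0.0000 0.0000 0.0000 0.0000

Δt=0.22475, u=1.25911, d=0.79421, q=0.46013, disc=e^(-rΔt)=0.99194
k=8 terminal: V=max(K-S,0) → 82.8653 74.9545 62.4131 42.5306 11.0100 0.0000 0.0000 0.0000 0.0000
k=7: j=0 S=17.0165 intr=79.3635 cont=78.5869 V=79.3635[EX]; j=1 S=26.9770 intr=69.4030 cont=68.6263 V=69.4030[EX]; j=2 S=42.7679 intr=53.6121 cont=52.8354 V=53.6121[EX]; j=3 S=67.8021 intr=28.5779 cont=27.8013 V=28.5779[EX]; j=4 S=107.4899 intr=0.0000 cont=5.8961 V=5.8961[hold]; j=5 S=170.4089 intr=0.0000 cont=0.0000 V=0.0000[hold]; j=6 S=270.1573 intr=0.0000 cont=0.0000 V=0.0000[hold]; j=7 S=428.2933 intr=0.0000 cont=0.0000 V=0.0000[hold]  S*(7)=67.8021
k=6: j=0 S=21.4255 intr=74.9545 cont=74.1778 V=74.9545[EX]; j=1 S=33.9669 intr=62.4131 cont=61.6364 V=62.4131[EX]; j=2 S=53.8494 intr=42.5306 cont=41.7540 V=42.5306[EX]; j=3 S=85.3700 intr=11.0100 cont=17.9952 V=17.9952[hold]; j=4 S=135.3411 intr=0.0000 cont=3.1575 V=3.1575[hold]; j=5 S=214.5628 intr=0.0000 cont=0.0000 V=0.0000[hold]; j=6 S=340.1567 intr=0.0000 cont=0.0000 V=0.0000[hold]  S*(6)=53.8494
k=5: j=0 S=26.9770 intr=69.4030 cont=68.6263 V=69.4030[EX]; j=1 S=42.7679 intr=53.6121 cont=52.8354 V=53.6121[EX]; j=2 S=67.8021 intr=28.5779 cont=30.9894 V=30.9894[hold]; j=3 S=107.4899 intr=0.0000 cont=11.0780 V=11.0780[hold]; j=4 S=170.4089 intr=0.0000 cont=1.6909 V=1.6909[hold]; j=5 S=270.1573 intr=0.0000 cont=0.0000 V=0.0000[hold]  S*(5)=42.7679
k=4: j=0 S=33.9669 intr=62.4131 cont=61.6364 V=62.4131[EX]; j=1 S=53.8494 intr=42.5306 cont=42.8546 V=42.8546[hold]; j=2 S=85.3700 intr=11.0100 cont=21.6517 V=21.6517[hold]; j=3 S=135.3411 intr=0.0000 cont=6.7043 V=6.7043[hold]; j=4 S=214.5628 intr=0.0000 cont=0.9055 V=0.9055[hold]  S*(4)=33.9669
k=3: j=0 S=42.7679 intr=53.6121 cont=52.9833 V=53.6121[EX]; j=1 S=67.8021 intr=28.5779 cont=32.8319 V=32.8319[hold]; j=2 S=107.4899 intr=0.0000 cont=14.6549 V=14.6549[hold]; j=3 S=170.4089 intr=0.0000 cont=4.0036 V=4.0036[hold]  S*(3)=42.7679
k=2: j=0 S=53.8494 intr=42.5306 cont=43.6955 V=43.6955[hold]; j=1 S=85.3700 intr=11.0100 cont=24.2710 V=24.2710[hold]; j=2 S=135.3411 intr=0.0000 cont=9.6753 V=9.6753[hold]  S*(2)=-
k=1: j=0 S=67.8021 intr=28.5779 cont=34.4777 V=34.4777[hold]; j=1 S=107.4899 intr=0.0000 cont=17.4137 V=17.4137[hold]  S*(1)=-
k=0: j=0 S=85.3700 intr=11.0100 cont=26.4115 V=26.4115[hold]  S*(0)=-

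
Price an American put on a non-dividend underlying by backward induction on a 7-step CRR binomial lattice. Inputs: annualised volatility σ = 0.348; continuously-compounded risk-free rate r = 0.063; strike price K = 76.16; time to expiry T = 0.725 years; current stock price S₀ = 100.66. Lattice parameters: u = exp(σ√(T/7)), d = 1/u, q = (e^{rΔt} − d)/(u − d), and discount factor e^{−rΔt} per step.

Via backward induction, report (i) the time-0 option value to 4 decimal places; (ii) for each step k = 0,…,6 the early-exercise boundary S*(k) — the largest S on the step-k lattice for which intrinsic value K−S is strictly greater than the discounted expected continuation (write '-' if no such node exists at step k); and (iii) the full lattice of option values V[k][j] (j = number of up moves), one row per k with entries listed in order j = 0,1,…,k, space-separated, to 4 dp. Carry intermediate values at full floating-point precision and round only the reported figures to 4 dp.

Δt=0.10357  u=1.11851  d=0.89405  q=0.50120  discount=0.99350
step 7 (expiry): payoffs max(K−S,0) = 30.1995 18.6607 4.2250 0.0000 0.0000 0.0000 0.0000 0.0000
step 6: (k=6,j=0): S=51.4072, (K−S)⁺=24.7528, hold=24.2575 ⇒ V=24.7528 exercise | (k=6,j=1): S=64.3134, (K−S)⁺=11.8466, hold=11.3513 ⇒ V=11.8466 exercise | (k=6,j=2): S=80.4598, (K−S)⁺=0.0000, hold=2.0937 ⇒ V=2.0937 continue | (k=6,j=3): S=100.6600, (K−S)⁺=0.0000, hold=0.0000 ⇒ V=0.0000 continue | (k=6,j=4): S=125.9316, (K−S)⁺=0.0000, hold=0.0000 ⇒ V=0.0000 continue | (k=6,j=5): S=157.5478, (K−S)⁺=0.0000, hold=0.0000 ⇒ V=0.0000 continue | (k=6,j=6): S=197.1016, (K−S)⁺=0.0000, hold=0.0000 ⇒ V=0.0000 continue  boundary S*=64.3134
step 5: (k=5,j=0): S=57.4993, (K−S)⁺=18.6607, hold=18.1654 ⇒ V=18.6607 exercise | (k=5,j=1): S=71.9350, (K−S)⁺=4.2250, hold=6.9133 ⇒ V=6.9133 continue | (k=5,j=2): S=89.9949, (K−S)⁺=0.0000, hold=1.0376 ⇒ V=1.0376 continue | (k=5,j=3): S=112.5890, (K−S)⁺=0.0000, hold=0.0000 ⇒ V=0.0000 continue | (k=5,j=4): S=140.8554, (K−S)⁺=0.0000, hold=0.0000 ⇒ V=0.0000 continue | (k=5,j=5): S=176.2184, (K−S)⁺=0.0000, hold=0.0000 ⇒ V=0.0000 continue  boundary S*=57.4993
step 4: (k=4,j=0): S=64.3134, (K−S)⁺=11.8466, hold=12.6899 ⇒ V=12.6899 continue | (k=4,j=1): S=80.4598, (K−S)⁺=0.0000, hold=3.9426 ⇒ V=3.9426 continue | (k=4,j=2): S=100.6600, (K−S)⁺=0.0000, hold=0.5142 ⇒ V=0.5142 continue | (k=4,j=3): S=125.9316, (K−S)⁺=0.0000, hold=0.0000 ⇒ V=0.0000 continue | (k=4,j=4): S=157.5478, (K−S)⁺=0.0000, hold=0.0000 ⇒ V=0.0000 continue  boundary S*=-
step 3: (k=3,j=0): S=71.9350, (K−S)⁺=4.2250, hold=8.2517 ⇒ V=8.2517 continue | (k=3,j=1): S=89.9949, (K−S)⁺=0.0000, hold=2.2098 ⇒ V=2.2098 continue | (k=3,j=2): S=112.5890, (K−S)⁺=0.0000, hold=0.2548 ⇒ V=0.2548 continue | (k=3,j=3): S=140.8554, (K−S)⁺=0.0000, hold=0.0000 ⇒ V=0.0000 continue  boundary S*=-
step 2: (k=2,j=0): S=80.4598, (K−S)⁺=0.0000, hold=5.1896 ⇒ V=5.1896 continue | (k=2,j=1): S=100.6600, (K−S)⁺=0.0000, hold=1.2220 ⇒ V=1.2220 continue | (k=2,j=2): S=125.9316, (K−S)⁺=0.0000, hold=0.1263 ⇒ V=0.1263 continue  boundary S*=-
step 1: (k=1,j=0): S=89.9949, (K−S)⁺=0.0000, hold=3.1802 ⇒ V=3.1802 continue | (k=1,j=1): S=112.5890, (K−S)⁺=0.0000, hold=0.6684 ⇒ V=0.6684 continue  boundary S*=-
step 0: (k=0,j=0): S=100.6600, (K−S)⁺=0.0000, hold=1.9088 ⇒ V=1.9088 continue  boundary S*=-

price = 1.9088
boundary = - - - - - 57.4993 64.3134
tree:
1.9088
3.1802 0.6684
5.1896 1.2220 0.1263
8.2517 2.2098 0.2548 0.0000
12.6899 3.9426 0.5142 0.0000 0.0000
18.6607 6.9133 1.0376 0.0000 0.0000 0.0000
24.7528 11.8466 2.0937 0.0000 0.0000 0.0000 0.0000
30.1995 18.6607 4.2250 0.0000 0.0000 0.0000 0.0000 0.0000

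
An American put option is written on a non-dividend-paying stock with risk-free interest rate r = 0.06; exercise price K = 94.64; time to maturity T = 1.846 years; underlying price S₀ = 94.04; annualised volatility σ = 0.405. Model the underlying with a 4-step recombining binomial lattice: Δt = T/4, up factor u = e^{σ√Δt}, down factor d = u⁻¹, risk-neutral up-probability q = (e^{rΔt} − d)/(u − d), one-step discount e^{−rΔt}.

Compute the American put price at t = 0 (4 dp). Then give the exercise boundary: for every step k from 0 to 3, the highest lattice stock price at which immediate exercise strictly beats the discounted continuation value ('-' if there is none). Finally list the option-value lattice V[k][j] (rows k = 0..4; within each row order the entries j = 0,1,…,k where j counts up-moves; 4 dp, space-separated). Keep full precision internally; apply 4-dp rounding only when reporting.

price = 15.8817
boundary = - - 54.2421 71.4207
tree:
15.8817
25.9047 6.0367
40.3979 11.8401 0.1523
53.4447 23.2193 0.3023 0.0000
63.3533 40.3979 0.6000 0.0000 0.0000

params: Δt=0.46150 u=1.31670 d=0.75947 q=0.48203 e^(-rΔt)=0.97269
t_4 payoffs: 63.3533 40.3979 0.6000 0.0000 0.0000
t_3: node(3,0) S=41.1953 payoff=53.4447 vs cont=50.8600 → 53.4447 [stop]  node(3,1) S=71.4207 payoff=23.2193 vs cont=20.6346 → 23.2193 [stop]  node(3,2) S=123.8229 payoff=0.0000 vs cont=0.3023 → 0.3023 [wait]  node(3,3) S=214.6730 payoff=0.0000 vs cont=0.0000 → 0.0000 [wait]  ⇒ S*(3)=71.4207
t_2: node(2,0) S=54.2421 payoff=40.3979 vs cont=37.8133 → 40.3979 [stop]  node(2,1) S=94.0400 payoff=0.6000 vs cont=11.8401 → 11.8401 [wait]  node(2,2) S=163.0381 payoff=0.0000 vs cont=0.1523 → 0.1523 [wait]  ⇒ S*(2)=54.2421
t_1: node(1,0) S=71.4207 payoff=23.2193 vs cont=25.9047 → 25.9047 [wait]  node(1,1) S=123.8229 payoff=0.0000 vs cont=6.0367 → 6.0367 [wait]  ⇒ S*(1)=-
t_0: node(0,0) S=94.0400 payoff=0.6000 vs cont=15.8817 → 15.8817 [wait]  ⇒ S*(0)=-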